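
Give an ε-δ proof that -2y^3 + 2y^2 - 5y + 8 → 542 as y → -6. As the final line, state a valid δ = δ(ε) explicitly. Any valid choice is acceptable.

Let ε > 0 be given. We want δ > 0 such that 0 < |y + 6| < δ implies |(-2y^3 + 2y^2 - 5y + 8) − 542| < ε.
(-2y^3 + 2y^2 - 5y + 8) − 542 = -2y^3 + 2y^2 - 5y - 534 = (y + 6)(-2y^2 + 14y - 89).
So |(-2y^3 + 2y^2 - 5y + 8) − 542| = |y + 6|·|-2y^2 + 14y - 89|.
Require δ ≤ 1. Then |y + 6| < 1 gives |y| < 7, and by the triangle inequality |-2y^2 + 14y - 89| ≤ 2·7^2 + 14·7 + 89 = 285.
Hence |(-2y^3 + 2y^2 - 5y + 8) − 542| ≤ 285|y + 6| < ε provided |y + 6| < ε/285.
Take δ = min(1, ε/285). Then 0 < |y + 6| < δ gives both |y + 6| < 1 and |y + 6| < ε/285, so |(-2y^3 + 2y^2 - 5y + 8) − 542| < ε.

δ = min(1, ε/285)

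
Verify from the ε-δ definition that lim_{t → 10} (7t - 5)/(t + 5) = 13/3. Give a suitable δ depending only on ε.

Let ε > 0 be given. We want δ > 0 with 0 < |t − 10| < δ ⇒ |(7t - 5)/(t + 5) − (13/3)| < ε.
Combining over a common denominator, (7t - 5)/(t + 5) − (13/3) = [(7t - 5)·15 − 65·(t + 5)] / [15·(t + 5)] = 40(t − 10) / (15(t + 5)).
So |(7t - 5)/(t + 5) − (13/3)| = 40|t − 10| / (15·|t + 5|).
Restrict δ ≤ 15/2. Then |t − 10| < 15/2 gives |t + 5| = |(t − 10) + 15| ≥ 15 − 15/2 = 15/2.
Hence |(7t - 5)/(t + 5) − (13/3)| < 40|t − 10|/(15·(15/2)) = (16/45)|t − 10|, which is < ε once |t − 10| < (45/16)ε.
Take δ = min(15/2, (45/16)ε). Then 0 < |t − 10| < δ forces both bounds, so |(7t - 5)/(t + 5) − (13/3)| < ε.

δ = min(15/2, (45/16)ε)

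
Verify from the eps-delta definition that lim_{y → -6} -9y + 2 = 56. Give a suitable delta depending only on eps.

delta = eps/9

Suppose eps > 0. We need delta > 0 so that 0 < |y + 6| < delta implies |(-9y + 2) − 56| < eps.
|(-9y + 2) − 56| = |-9y - 54| = 9|y + 6|.
Thus it suffices that |y + 6| < eps/9.
Choosing delta = eps/9 gives |(-9y + 2) − 56| = 9|y + 6| < eps whenever |y + 6| < delta.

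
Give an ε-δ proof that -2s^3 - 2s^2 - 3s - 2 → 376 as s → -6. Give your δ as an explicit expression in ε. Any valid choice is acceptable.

Let ε > 0. We want δ > 0 such that 0 < |s + 6| < δ implies |(-2s^3 - 2s^2 - 3s - 2) − 376| < ε.
(-2s^3 - 2s^2 - 3s - 2) − 376 = -2s^3 - 2s^2 - 3s - 378 = (s + 6)(-2s^2 + 10s - 63).
So |(-2s^3 - 2s^2 - 3s - 2) − 376| = |s + 6|·|-2s^2 + 10s - 63|.
Require δ ≤ 1. Then |s + 6| < 1 gives |s| < 7, and by the triangle inequality |-2s^2 + 10s - 63| ≤ 2·7^2 + 10·7 + 63 = 231.
Hence |(-2s^3 - 2s^2 - 3s - 2) − 376| ≤ 231|s + 6| < ε provided |s + 6| < ε/231.
Choosing δ = min(1, ε/231) ensures both conditions, hence |(-2s^3 - 2s^2 - 3s - 2) − 376| < ε.

δ = min(1, ε/231)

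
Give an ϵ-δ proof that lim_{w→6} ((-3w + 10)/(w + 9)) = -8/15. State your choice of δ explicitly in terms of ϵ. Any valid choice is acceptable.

δ = min(15/2, (225/74)ϵ)

Let ϵ > 0 be given. We want δ > 0 with 0 < |w − 6| < δ ⇒ |(-3w + 10)/(w + 9) + 8/15| < ϵ.
Combining over a common denominator, (-3w + 10)/(w + 9) + 8/15 = [(-3w + 10)·15 − (-8)·(w + 9)] / [15·(w + 9)] = -37(w − 6) / (15(w + 9)).
So |(-3w + 10)/(w + 9) + 8/15| = 37|w − 6| / (15·|w + 9|).
Require δ ≤ 15/2, so |w + 9| ≥ |15| − |w − 6| > 15 − 15/2 = 15/2.
Hence |(-3w + 10)/(w + 9) + 8/15| < 37|w − 6|/(15·(15/2)) = (74/225)|w − 6|, which is < ϵ once |w − 6| < (225/74)ϵ.
Take δ = min(15/2, (225/74)ϵ). Then 0 < |w − 6| < δ forces both bounds, so |(-3w + 10)/(w + 9) + 8/15| < ϵ.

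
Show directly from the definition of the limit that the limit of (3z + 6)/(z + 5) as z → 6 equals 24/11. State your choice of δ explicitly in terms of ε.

Fix ε > 0. We want δ > 0 with 0 < |z − 6| < δ ⇒ |(3z + 6)/(z + 5) − (24/11)| < ε.
Combining over a common denominator, (3z + 6)/(z + 5) − (24/11) = [(3z + 6)·11 − 24·(z + 5)] / [11·(z + 5)] = 9(z − 6) / (11(z + 5)).
So |(3z + 6)/(z + 5) − (24/11)| = 9|z − 6| / (11·|z + 5|).
Restrict δ ≤ 11/2. Then |z − 6| < 11/2 gives |z + 5| = |(z − 6) + 11| ≥ 11 − 11/2 = 11/2.
Hence |(3z + 6)/(z + 5) − (24/11)| < 9|z − 6|/(11·(11/2)) = (18/121)|z − 6|, which is < ε once |z − 6| < (121/18)ε.
Take δ = min(11/2, (121/18)ε). Then 0 < |z − 6| < δ forces both bounds, so |(3z + 6)/(z + 5) − (24/11)| < ε.

δ = min(11/2, (121/18)ε)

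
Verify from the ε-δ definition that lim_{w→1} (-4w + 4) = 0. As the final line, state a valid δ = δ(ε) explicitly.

δ = ε/4

Fix ε > 0. We need δ > 0 so that 0 < |w − 1| < δ implies |(-4w + 4)| < ε.
Since (-4w + 4) = -4(w − 1), we have |(-4w + 4)| = 4|w − 1|.
So 4|w − 1| < ε exactly when |w − 1| < ε/4.
Choosing δ = ε/4 gives |(-4w + 4)| = 4|w − 1| < ε whenever |w − 1| < δ.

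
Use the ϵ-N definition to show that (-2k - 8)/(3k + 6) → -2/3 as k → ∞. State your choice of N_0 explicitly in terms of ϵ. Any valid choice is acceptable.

N_0 = (4/3)/ϵ

Let ϵ > 0. For k ≥ 1, |(-2k - 8)/(3k + 6) + 2/3| = |-12|/(3(3k + 6)) = 12/(3(3k + 6)).
Since 3k + 6 ≥ 3k for k ≥ 1, this is ≤ 12/(3·3k) = (4/3)/k.
So |(-2k - 8)/(3k + 6) + 2/3| < ϵ whenever k > (4/3)/ϵ.
Take N_0 = (4/3)/ϵ. If k > N_0 then |(-2k - 8)/(3k + 6) + 2/3| ≤ (4/3)/k < ϵ.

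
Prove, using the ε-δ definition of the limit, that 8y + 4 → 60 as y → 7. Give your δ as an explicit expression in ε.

δ = ε/8

Let ε > 0 be given. We need δ > 0 so that 0 < |y − 7| < δ implies |(8y + 4) − 60| < ε.
Since (8y + 4) − 60 = 8(y − 7), we have |(8y + 4) − 60| = 8|y − 7|.
Thus it suffices that |y − 7| < ε/8.
Choosing δ = ε/8 gives |(8y + 4) − 60| = 8|y − 7| < ε whenever |y − 7| < δ.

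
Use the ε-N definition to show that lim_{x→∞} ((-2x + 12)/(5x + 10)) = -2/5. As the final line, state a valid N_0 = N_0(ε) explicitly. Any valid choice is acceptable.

Let ε > 0 be given. We seek N_0 > 0 such that x > N_0 implies |(-2x + 12)/(5x + 10) + 2/5| < ε.
(-2x + 12)/(5x + 10) + 2/5 = (5(-2x + 12) − (-2)(5x + 10)) / (5(5x + 10)) = 80/(5(5x + 10)).
For x > 0 we have 5x + 10 > 5x, so |(-2x + 12)/(5x + 10) + 2/5| = 80/(5(5x + 10)) < 80/(5·5x) = (16/5)/x.
Thus |(-2x + 12)/(5x + 10) + 2/5| < ε whenever x > (16/5)/ε.
Take N_0 = (16/5)/ε. If x > N_0 then |(-2x + 12)/(5x + 10) + 2/5| < (16/5)/x < ε.

N_0 = (16/5)/ε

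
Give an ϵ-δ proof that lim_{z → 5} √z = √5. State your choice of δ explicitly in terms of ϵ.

Let ϵ > 0. We want δ > 0 such that 0 < |z − 5| < δ implies |√z − √5| < ϵ.
Multiplying by the conjugate, |√z − √5| = |z − 5|/(√z + √5).
Restrict δ ≤ 5 so that |z − 5| < 5 forces z > 0, and then √z + √5 > √5.
Hence |√z − √5| < |z − 5|/√5, which is < ϵ once |z − 5| < √5·ϵ.
Take δ = min(5, √5·ϵ). If 0 < |z − 5| < δ then z > 0 and |√z − √5| < |z − 5|/√5 < ϵ.

δ = min(5, √5·ϵ)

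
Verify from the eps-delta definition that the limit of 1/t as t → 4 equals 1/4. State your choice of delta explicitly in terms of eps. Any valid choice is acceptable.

Fix eps > 0. We seek delta > 0 such that 0 < |t − 4| < delta implies |1/t − (1/4)| < eps.
|1/t − (1/4)| = |4 − t|/(4·|t|) = |t − 4|/(4|t|).
Require delta ≤ 2 so that |t| > 4 − 2 = 2, hence 4|t| > 8.
Then |1/t − (1/4)| < |t − 4|/8, which is < eps when |t − 4| < 8eps.
Take delta = min(2, 8eps). Then 0 < |t − 4| < delta gives both |t − 4| < 2 and |t − 4| < 8eps, so |1/t − (1/4)| < eps.

delta = min(2, 8eps)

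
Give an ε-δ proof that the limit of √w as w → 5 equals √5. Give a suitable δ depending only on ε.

Let ε > 0 be given. We want δ > 0 such that 0 < |w − 5| < δ implies |√w − √5| < ε.
Multiplying by the conjugate, |√w − √5| = |w − 5|/(√w + √5).
Restrict δ ≤ 5 so that |w − 5| < 5 forces w > 0, and then √w + √5 > √5.
Hence |√w − √5| < |w − 5|/√5, which is < ε once |w − 5| < √5·ε.
Take δ = min(5, √5·ε). If 0 < |w − 5| < δ then w > 0 and |√w − √5| < |w − 5|/√5 < ε.

δ = min(5, √5·ε)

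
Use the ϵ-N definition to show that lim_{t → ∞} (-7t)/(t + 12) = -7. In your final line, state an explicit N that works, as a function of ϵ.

Suppose ϵ > 0. We seek N > 0 such that t > N implies |(-7t)/(t + 12) + 7| < ϵ.
(-7t)/(t + 12) + 7 = ((-7t) − (-7)(t + 12)) / ((t + 12)) = 84/((t + 12)).
For t > 0 we have t + 12 > t, so |(-7t)/(t + 12) + 7| = 84/((t + 12)) < 84/(t) = 84/t.
Thus |(-7t)/(t + 12) + 7| < ϵ whenever t > 84/ϵ.
Take N = 84/ϵ. If t > N then |(-7t)/(t + 12) + 7| < 84/t < ϵ.

N = 84/ϵ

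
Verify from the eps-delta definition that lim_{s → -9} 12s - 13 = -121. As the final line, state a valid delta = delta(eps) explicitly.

delta = eps/12

Let eps > 0 be given. We need delta > 0 so that 0 < |s + 9| < delta implies |(12s - 13) + 121| < eps.
|(12s - 13) + 121| = |12s + 108| = 12|s + 9|.
So 12|s + 9| < eps exactly when |s + 9| < eps/12.
Take delta = eps/12. If 0 < |s + 9| < delta then |(12s - 13) + 121| = 12|s + 9| < 12·(eps/12) = eps.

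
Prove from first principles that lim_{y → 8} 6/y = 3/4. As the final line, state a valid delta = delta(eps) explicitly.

Suppose eps > 0. We seek delta > 0 such that 0 < |y − 8| < delta implies |6/y − (3/4)| < eps.
|6/y − (3/4)| = 6·|8 − y|/(8·|y|) = 6|y − 8|/(8|y|).
Require delta ≤ 4 so that |y| > 8 − 4 = 4, hence 8|y| > 32.
Then |6/y − (3/4)| < 6|y − 8|/32, which is < eps when |y − 8| < (16/3)eps.
Take delta = min(4, (16/3)eps). Then 0 < |y − 8| < delta gives both |y − 8| < 4 and |y − 8| < (16/3)eps, so |6/y − (3/4)| < eps.

delta = min(4, (16/3)eps)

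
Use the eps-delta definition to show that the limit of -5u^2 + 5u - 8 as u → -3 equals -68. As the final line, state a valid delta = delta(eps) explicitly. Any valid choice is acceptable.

delta = min(1, eps/40)

Fix eps > 0. We want delta > 0 such that 0 < |u + 3| < delta implies |(-5u^2 + 5u - 8) + 68| < eps.
(-5u^2 + 5u - 8) + 68 = -5u^2 + 5u + 60 = (u + 3)(-5u + 20).
So |(-5u^2 + 5u - 8) + 68| = |u + 3|·|-5u + 20|.
Require delta ≤ 1. Then |u + 3| < 1 gives |u| < 4, and by the triangle inequality |-5u + 20| ≤ 5·4 + 20 = 40.
Hence |(-5u^2 + 5u - 8) + 68| ≤ 40|u + 3| < eps provided |u + 3| < eps/40.
Choosing delta = min(1, eps/40) ensures both conditions, hence |(-5u^2 + 5u - 8) + 68| < eps.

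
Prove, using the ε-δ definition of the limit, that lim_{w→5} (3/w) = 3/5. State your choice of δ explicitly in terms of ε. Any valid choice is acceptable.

δ = min(5/2, (25/6)ε)

Suppose ε > 0. We seek δ > 0 such that 0 < |w − 5| < δ implies |3/w − (3/5)| < ε.
|3/w − (3/5)| = 3·|5 − w|/(5·|w|) = 3|w − 5|/(5|w|).
Restrict δ ≤ 5/2. Then |w − 5| < 5/2 gives |w| > 5/2, so 5|w| > 25/2.
Then |3/w − (3/5)| < 3|w − 5|/(25/2), which is < ε when |w − 5| < (25/6)ε.
Take δ = min(5/2, (25/6)ε). Then 0 < |w − 5| < δ gives both |w − 5| < 5/2 and |w − 5| < (25/6)ε, so |3/w − (3/5)| < ε.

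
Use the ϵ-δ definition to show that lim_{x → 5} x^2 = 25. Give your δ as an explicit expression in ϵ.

δ = min(1, ϵ/11)

Fix ϵ > 0. We seek δ > 0 with 0 < |x − 5| < δ ⇒ |x^2 − 25| < ϵ.
Factor: x^2 − 25 = (x − 5)(x + 5), so |x^2 − 25| = |x − 5|·|x + 5|.
Impose δ ≤ 1 so that |x| < 6; then |x + 5| ≤ 11.
Hence |x^2 − 25| ≤ 11|x − 5|, which is < ϵ once |x − 5| < ϵ/11.
Take δ = min(1, ϵ/11). If 0 < |x − 5| < δ then both bounds hold and |x^2 − 25| ≤ 11|x − 5| < 11·(ϵ/11) = ϵ.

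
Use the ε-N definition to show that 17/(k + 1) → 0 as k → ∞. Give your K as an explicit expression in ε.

K = 17/ε

Suppose ε > 0. For k ≥ 1, |17/(k + 1) − 0| = 17/(k + 1) ≤ 17/k.
We need 17/k < ε, i.e. k > 17/ε.
Take K = 17/ε. If k > K then |17/(k + 1)| ≤ 17/k < ε.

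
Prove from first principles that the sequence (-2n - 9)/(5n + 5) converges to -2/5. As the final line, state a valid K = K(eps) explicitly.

K = (7/5)/eps

Fix eps > 0. For n ≥ 1, |(-2n - 9)/(5n + 5) + 2/5| = |-35|/(5(5n + 5)) = 35/(5(5n + 5)).
Since 5n + 5 ≥ 5n for n ≥ 1, this is ≤ 35/(5·5n) = (7/5)/n.
So |(-2n - 9)/(5n + 5) + 2/5| < eps whenever n > (7/5)/eps.
Take K = (7/5)/eps. If n > K then |(-2n - 9)/(5n + 5) + 2/5| ≤ (7/5)/n < eps.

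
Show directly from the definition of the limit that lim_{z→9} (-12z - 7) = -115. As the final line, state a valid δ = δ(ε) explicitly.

δ = ε/12

Let ε > 0 be given. We need δ > 0 so that 0 < |z − 9| < δ implies |(-12z - 7) + 115| < ε.
Since (-12z - 7) + 115 = -12(z − 9), we have |(-12z - 7) + 115| = 12|z − 9|.
So 12|z − 9| < ε exactly when |z − 9| < ε/12.
Take δ = ε/12. If 0 < |z − 9| < δ then |(-12z - 7) + 115| = 12|z − 9| < 12·(ε/12) = ε.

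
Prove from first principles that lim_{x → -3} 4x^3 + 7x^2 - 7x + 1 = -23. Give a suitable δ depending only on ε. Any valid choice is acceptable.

δ = min(1, ε/92)

Fix ε > 0. We want δ > 0 such that 0 < |x + 3| < δ implies |(4x^3 + 7x^2 - 7x + 1) + 23| < ε.
(4x^3 + 7x^2 - 7x + 1) + 23 = 4x^3 + 7x^2 - 7x + 24 = (x + 3)(4x^2 - 5x + 8).
So |(4x^3 + 7x^2 - 7x + 1) + 23| = |x + 3|·|4x^2 - 5x + 8|.
Assume first that |x + 3| < 1, so |x| < 4. Then |4x^2 - 5x + 8| ≤ 4·4^2 + 5·4 + 8 = 92.
Hence |(4x^3 + 7x^2 - 7x + 1) + 23| ≤ 92|x + 3| < ε provided |x + 3| < ε/92.
Choosing δ = min(1, ε/92) ensures both conditions, hence |(4x^3 + 7x^2 - 7x + 1) + 23| < ε.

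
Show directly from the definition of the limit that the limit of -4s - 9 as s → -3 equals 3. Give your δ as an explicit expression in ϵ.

δ = ϵ/4

Let ϵ > 0. We need δ > 0 so that 0 < |s + 3| < δ implies |(-4s - 9) − 3| < ϵ.
Since (-4s - 9) − 3 = -4(s + 3), we have |(-4s - 9) − 3| = 4|s + 3|.
So 4|s + 3| < ϵ exactly when |s + 3| < ϵ/4.
Choosing δ = ϵ/4 gives |(-4s - 9) − 3| = 4|s + 3| < ϵ whenever |s + 3| < δ.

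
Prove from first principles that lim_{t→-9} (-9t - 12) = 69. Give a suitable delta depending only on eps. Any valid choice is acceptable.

Let eps > 0 be given. We need delta > 0 so that 0 < |t + 9| < delta implies |(-9t - 12) − 69| < eps.
|(-9t - 12) − 69| = |-9t - 81| = 9|t + 9|.
Thus it suffices that |t + 9| < eps/9.
Take delta = eps/9. If 0 < |t + 9| < delta then |(-9t - 12) − 69| = 9|t + 9| < 9·(eps/9) = eps.

delta = eps/9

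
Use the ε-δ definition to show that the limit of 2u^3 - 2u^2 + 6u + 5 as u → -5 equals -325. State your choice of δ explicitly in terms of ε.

δ = min(1, ε/210)

Let ε > 0. We want δ > 0 such that 0 < |u + 5| < δ implies |(2u^3 - 2u^2 + 6u + 5) + 325| < ε.
(2u^3 - 2u^2 + 6u + 5) + 325 = 2u^3 - 2u^2 + 6u + 330 = (u + 5)(2u^2 - 12u + 66).
So |(2u^3 - 2u^2 + 6u + 5) + 325| = |u + 5|·|2u^2 - 12u + 66|.
Assume first that |u + 5| < 1, so |u| < 6. Then |2u^2 - 12u + 66| ≤ 2·6^2 + 12·6 + 66 = 210.
Hence |(2u^3 - 2u^2 + 6u + 5) + 325| ≤ 210|u + 5| < ε provided |u + 5| < ε/210.
Choosing δ = min(1, ε/210) ensures both conditions, hence |(2u^3 - 2u^2 + 6u + 5) + 325| < ε.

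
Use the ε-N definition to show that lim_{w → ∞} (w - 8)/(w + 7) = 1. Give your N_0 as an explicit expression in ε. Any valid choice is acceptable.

Let ε > 0. We seek N_0 > 0 such that w > N_0 implies |(w - 8)/(w + 7) − 1| < ε.
(w - 8)/(w + 7) − 1 = ((w - 8) − (w + 7)) / ((w + 7)) = -15/((w + 7)).
For w > 0 we have w + 7 > w, so |(w - 8)/(w + 7) − 1| = 15/((w + 7)) < 15/(w) = 15/w.
Thus |(w - 8)/(w + 7) − 1| < ε whenever w > 15/ε.
Take N_0 = 15/ε. If w > N_0 then |(w - 8)/(w + 7) − 1| < 15/w < ε.

N_0 = 15/ε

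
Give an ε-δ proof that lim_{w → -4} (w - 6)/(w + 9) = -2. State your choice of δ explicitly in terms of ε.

δ = min(5/2, (5/6)ε)

Let ε > 0 be given. We want δ > 0 with 0 < |w + 4| < δ ⇒ |(w - 6)/(w + 9) + 2| < ε.
Combining over a common denominator, (w - 6)/(w + 9) + 2 = [(w - 6)·5 − (-10)·(w + 9)] / [5·(w + 9)] = 15(w + 4) / (5(w + 9)).
So |(w - 6)/(w + 9) + 2| = 15|w + 4| / (5·|w + 9|).
Restrict δ ≤ 5/2. Then |w + 4| < 5/2 gives |w + 9| = |(w + 4) + 5| ≥ 5 − 5/2 = 5/2.
Hence |(w - 6)/(w + 9) + 2| < 15|w + 4|/(5·(5/2)) = (6/5)|w + 4|, which is < ε once |w + 4| < (5/6)ε.
Take δ = min(5/2, (5/6)ε). Then 0 < |w + 4| < δ forces both bounds, so |(w - 6)/(w + 9) + 2| < ε.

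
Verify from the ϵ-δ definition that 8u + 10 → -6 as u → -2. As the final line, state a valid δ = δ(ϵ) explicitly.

Let ϵ > 0 be given. We need δ > 0 so that 0 < |u + 2| < δ implies |(8u + 10) + 6| < ϵ.
Since (8u + 10) + 6 = 8(u + 2), we have |(8u + 10) + 6| = 8|u + 2|.
Thus it suffices that |u + 2| < ϵ/8.
Choosing δ = ϵ/8 gives |(8u + 10) + 6| = 8|u + 2| < ϵ whenever |u + 2| < δ.

δ = ϵ/8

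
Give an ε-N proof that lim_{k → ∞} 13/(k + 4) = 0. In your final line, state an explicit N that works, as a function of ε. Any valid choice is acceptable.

N = 13/ε

Fix ε > 0. For k ≥ 1, |13/(k + 4) − 0| = 13/(k + 4) ≤ 13/k.
We need 13/k < ε, i.e. k > 13/ε.
Take N = 13/ε. If k > N then |13/(k + 4)| ≤ 13/k < ε.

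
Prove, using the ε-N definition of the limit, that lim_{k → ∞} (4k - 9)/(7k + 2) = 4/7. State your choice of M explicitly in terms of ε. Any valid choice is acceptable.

M = (71/49)/ε

Let ε > 0. For k ≥ 1, |(4k - 9)/(7k + 2) − (4/7)| = |-71|/(7(7k + 2)) = 71/(7(7k + 2)).
Since 7k + 2 ≥ 7k for k ≥ 1, this is ≤ 71/(7·7k) = (71/49)/k.
So |(4k - 9)/(7k + 2) − (4/7)| < ε whenever k > (71/49)/ε.
Take M = (71/49)/ε. If k > M then |(4k - 9)/(7k + 2) − (4/7)| ≤ (71/49)/k < ε.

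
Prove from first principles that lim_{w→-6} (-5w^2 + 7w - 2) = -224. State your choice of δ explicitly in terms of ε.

Let ε > 0. We want δ > 0 such that 0 < |w + 6| < δ implies |(-5w^2 + 7w - 2) + 224| < ε.
(-5w^2 + 7w - 2) + 224 = -5w^2 + 7w + 222 = (w + 6)(-5w + 37).
So |(-5w^2 + 7w - 2) + 224| = |w + 6|·|-5w + 37|.
Require δ ≤ 1. Then |w + 6| < 1 gives |w| < 7, and by the triangle inequality |-5w + 37| ≤ 5·7 + 37 = 72.
Hence |(-5w^2 + 7w - 2) + 224| ≤ 72|w + 6| < ε provided |w + 6| < ε/72.
Choosing δ = min(1, ε/72) ensures both conditions, hence |(-5w^2 + 7w - 2) + 224| < ε.

δ = min(1, ε/72)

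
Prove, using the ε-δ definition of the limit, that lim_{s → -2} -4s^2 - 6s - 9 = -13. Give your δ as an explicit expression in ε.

δ = min(1, ε/14)

Fix ε > 0. We want δ > 0 such that 0 < |s + 2| < δ implies |(-4s^2 - 6s - 9) + 13| < ε.
(-4s^2 - 6s - 9) + 13 = -4s^2 - 6s + 4 = (s + 2)(-4s + 2).
So |(-4s^2 - 6s - 9) + 13| = |s + 2|·|-4s + 2|.
Require δ ≤ 1. Then |s + 2| < 1 gives |s| < 3, and by the triangle inequality |-4s + 2| ≤ 4·3 + 2 = 14.
Hence |(-4s^2 - 6s - 9) + 13| ≤ 14|s + 2| < ε provided |s + 2| < ε/14.
Choosing δ = min(1, ε/14) ensures both conditions, hence |(-4s^2 - 6s - 9) + 13| < ε.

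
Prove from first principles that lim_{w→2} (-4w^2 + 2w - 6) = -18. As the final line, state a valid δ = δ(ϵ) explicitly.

Suppose ϵ > 0. We want δ > 0 such that 0 < |w − 2| < δ implies |(-4w^2 + 2w - 6) + 18| < ϵ.
(-4w^2 + 2w - 6) + 18 = -4w^2 + 2w + 12 = (w − 2)(-4w - 6).
So |(-4w^2 + 2w - 6) + 18| = |w − 2|·|-4w - 6|.
Require δ ≤ 1. Then |w − 2| < 1 gives |w| < 3, and by the triangle inequality |-4w - 6| ≤ 4·3 + 6 = 18.
Hence |(-4w^2 + 2w - 6) + 18| ≤ 18|w − 2| < ϵ provided |w − 2| < ϵ/18.
Take δ = min(1, ϵ/18). Then 0 < |w − 2| < δ gives both |w − 2| < 1 and |w − 2| < ϵ/18, so |(-4w^2 + 2w - 6) + 18| < ϵ.

δ = min(1, ϵ/18)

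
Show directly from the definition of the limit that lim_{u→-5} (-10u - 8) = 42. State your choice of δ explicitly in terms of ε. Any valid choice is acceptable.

δ = ε/10

Suppose ε > 0. We need δ > 0 so that 0 < |u + 5| < δ implies |(-10u - 8) − 42| < ε.
|(-10u - 8) − 42| = |-10u - 50| = 10|u + 5|.
So 10|u + 5| < ε exactly when |u + 5| < ε/10.
Take δ = ε/10. If 0 < |u + 5| < δ then |(-10u - 8) − 42| = 10|u + 5| < 10·(ε/10) = ε.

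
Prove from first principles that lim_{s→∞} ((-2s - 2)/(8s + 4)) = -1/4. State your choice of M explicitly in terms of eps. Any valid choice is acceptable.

M = (1/8)/eps

Suppose eps > 0. We seek M > 0 such that s > M implies |(-2s - 2)/(8s + 4) + 1/4| < eps.
(-2s - 2)/(8s + 4) + 1/4 = (8(-2s - 2) − (-2)(8s + 4)) / (8(8s + 4)) = -8/(8(8s + 4)).
For s > 0 we have 8s + 4 > 8s, so |(-2s - 2)/(8s + 4) + 1/4| = 8/(8(8s + 4)) < 8/(8·8s) = (1/8)/s.
Thus |(-2s - 2)/(8s + 4) + 1/4| < eps whenever s > (1/8)/eps.
Take M = (1/8)/eps. If s > M then |(-2s - 2)/(8s + 4) + 1/4| < (1/8)/s < eps.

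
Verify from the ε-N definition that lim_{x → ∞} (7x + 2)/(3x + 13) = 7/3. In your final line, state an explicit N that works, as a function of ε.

N = (85/9)/ε

Suppose ε > 0. We seek N > 0 such that x > N implies |(7x + 2)/(3x + 13) − (7/3)| < ε.
(7x + 2)/(3x + 13) − (7/3) = (3(7x + 2) − 7(3x + 13)) / (3(3x + 13)) = -85/(3(3x + 13)).
For x > 0 we have 3x + 13 > 3x, so |(7x + 2)/(3x + 13) − (7/3)| = 85/(3(3x + 13)) < 85/(3·3x) = (85/9)/x.
Thus |(7x + 2)/(3x + 13) − (7/3)| < ε whenever x > (85/9)/ε.
Take N = (85/9)/ε. If x > N then |(7x + 2)/(3x + 13) − (7/3)| < (85/9)/x < ε.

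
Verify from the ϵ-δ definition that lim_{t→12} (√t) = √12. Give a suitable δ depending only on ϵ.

δ = min(12, √12·ϵ)

Let ϵ > 0. We want δ > 0 such that 0 < |t − 12| < δ implies |√t − √12| < ϵ.
Rationalise: √t − √12 = (t − 12)/(√t + √12), so |√t − √12| = |t − 12|/(√t + √12).
Restrict δ ≤ 12 so that |t − 12| < 12 forces t > 0, and then √t + √12 > √12.
Hence |√t − √12| < |t − 12|/√12, which is < ϵ once |t − 12| < √12·ϵ.
Take δ = min(12, √12·ϵ). If 0 < |t − 12| < δ then t > 0 and |√t − √12| < |t − 12|/√12 < ϵ.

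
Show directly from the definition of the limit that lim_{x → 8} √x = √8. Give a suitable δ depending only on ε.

Let ε > 0. We want δ > 0 such that 0 < |x − 8| < δ implies |√x − √8| < ε.
Rationalise: √x − √8 = (x − 8)/(√x + √8), so |√x − √8| = |x − 8|/(√x + √8).
Restrict δ ≤ 8 so that |x − 8| < 8 forces x > 0, and then √x + √8 > √8.
Hence |√x − √8| < |x − 8|/√8, which is < ε once |x − 8| < √8·ε.
Take δ = min(8, √8·ε). If 0 < |x − 8| < δ then x > 0 and |√x − √8| < |x − 8|/√8 < ε.

δ = min(8, √8·ε)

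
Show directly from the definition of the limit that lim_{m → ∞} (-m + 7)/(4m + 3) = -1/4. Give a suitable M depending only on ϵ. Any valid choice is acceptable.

Fix ϵ > 0. For m ≥ 1, |(-m + 7)/(4m + 3) + 1/4| = |31|/(4(4m + 3)) = 31/(4(4m + 3)).
Since 4m + 3 ≥ 4m for m ≥ 1, this is ≤ 31/(4·4m) = (31/16)/m.
So |(-m + 7)/(4m + 3) + 1/4| < ϵ whenever m > (31/16)/ϵ.
Take M = (31/16)/ϵ. If m > M then |(-m + 7)/(4m + 3) + 1/4| ≤ (31/16)/m < ϵ.

M = (31/16)/ϵ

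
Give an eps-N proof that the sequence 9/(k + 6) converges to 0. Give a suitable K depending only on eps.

K = 9/eps

Fix eps > 0. For k ≥ 1, |9/(k + 6) − 0| = 9/(k + 6) ≤ 9/k.
We need 9/k < eps, i.e. k > 9/eps.
Take K = 9/eps. If k > K then |9/(k + 6)| ≤ 9/k < eps.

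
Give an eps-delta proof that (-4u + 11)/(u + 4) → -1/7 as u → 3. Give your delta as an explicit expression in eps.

Let eps > 0 be given. We want delta > 0 with 0 < |u − 3| < delta ⇒ |(-4u + 11)/(u + 4) + 1/7| < eps.
Combining over a common denominator, (-4u + 11)/(u + 4) + 1/7 = [(-4u + 11)·7 − (-1)·(u + 4)] / [7·(u + 4)] = -27(u − 3) / (7(u + 4)).
So |(-4u + 11)/(u + 4) + 1/7| = 27|u − 3| / (7·|u + 4|).
Require delta ≤ 7/2, so |u + 4| ≥ |7| − |u − 3| > 7 − 7/2 = 7/2.
Hence |(-4u + 11)/(u + 4) + 1/7| < 27|u − 3|/(7·(7/2)) = (54/49)|u − 3|, which is < eps once |u − 3| < (49/54)eps.
Take delta = min(7/2, (49/54)eps). Then 0 < |u − 3| < delta forces both bounds, so |(-4u + 11)/(u + 4) + 1/7| < eps.

delta = min(7/2, (49/54)eps)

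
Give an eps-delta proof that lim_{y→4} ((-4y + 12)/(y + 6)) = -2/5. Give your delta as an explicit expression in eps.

delta = min(5, (25/18)eps)

Let eps > 0. We want delta > 0 with 0 < |y − 4| < delta ⇒ |(-4y + 12)/(y + 6) + 2/5| < eps.
Combining over a common denominator, (-4y + 12)/(y + 6) + 2/5 = [(-4y + 12)·10 − (-4)·(y + 6)] / [10·(y + 6)] = -36(y − 4) / (10(y + 6)).
So |(-4y + 12)/(y + 6) + 2/5| = 36|y − 4| / (10·|y + 6|).
Require delta ≤ 5, so |y + 6| ≥ |10| − |y − 4| > 10 − 5 = 5.
Hence |(-4y + 12)/(y + 6) + 2/5| < 36|y − 4|/(10·5) = (18/25)|y − 4|, which is < eps once |y − 4| < (25/18)eps.
Take delta = min(5, (25/18)eps). Then 0 < |y − 4| < delta forces both bounds, so |(-4y + 12)/(y + 6) + 2/5| < eps.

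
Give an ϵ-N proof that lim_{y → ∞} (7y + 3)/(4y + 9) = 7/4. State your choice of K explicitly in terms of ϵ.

Let ϵ > 0. We seek K > 0 such that y > K implies |(7y + 3)/(4y + 9) − (7/4)| < ϵ.
(7y + 3)/(4y + 9) − (7/4) = (4(7y + 3) − 7(4y + 9)) / (4(4y + 9)) = -51/(4(4y + 9)).
For y > 0 we have 4y + 9 > 4y, so |(7y + 3)/(4y + 9) − (7/4)| = 51/(4(4y + 9)) < 51/(4·4y) = (51/16)/y.
Thus |(7y + 3)/(4y + 9) − (7/4)| < ϵ whenever y > (51/16)/ϵ.
Take K = (51/16)/ϵ. If y > K then |(7y + 3)/(4y + 9) − (7/4)| < (51/16)/y < ϵ.

K = (51/16)/ϵ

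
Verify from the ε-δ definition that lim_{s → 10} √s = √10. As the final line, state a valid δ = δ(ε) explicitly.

δ = min(10, √10·ε)

Let ε > 0 be given. We want δ > 0 such that 0 < |s − 10| < δ implies |√s − √10| < ε.
Rationalise: √s − √10 = (s − 10)/(√s + √10), so |√s − √10| = |s − 10|/(√s + √10).
Restrict δ ≤ 10 so that |s − 10| < 10 forces s > 0, and then √s + √10 > √10.
Hence |√s − √10| < |s − 10|/√10, which is < ε once |s − 10| < √10·ε.
Take δ = min(10, √10·ε). If 0 < |s − 10| < δ then s > 0 and |√s − √10| < |s − 10|/√10 < ε.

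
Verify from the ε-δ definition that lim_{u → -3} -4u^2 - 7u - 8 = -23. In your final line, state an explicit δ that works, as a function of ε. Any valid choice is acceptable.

Suppose ε > 0. We want δ > 0 such that 0 < |u + 3| < δ implies |(-4u^2 - 7u - 8) + 23| < ε.
(-4u^2 - 7u - 8) + 23 = -4u^2 - 7u + 15 = (u + 3)(-4u + 5).
So |(-4u^2 - 7u - 8) + 23| = |u + 3|·|-4u + 5|.
Assume first that |u + 3| < 1, so |u| < 4. Then |-4u + 5| ≤ 4·4 + 5 = 21.
Hence |(-4u^2 - 7u - 8) + 23| ≤ 21|u + 3| < ε provided |u + 3| < ε/21.
Take δ = min(1, ε/21). Then 0 < |u + 3| < δ gives both |u + 3| < 1 and |u + 3| < ε/21, so |(-4u^2 - 7u - 8) + 23| < ε.

δ = min(1, ε/21)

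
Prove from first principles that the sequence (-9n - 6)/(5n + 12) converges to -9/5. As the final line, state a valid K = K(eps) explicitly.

K = (78/25)/eps

Let eps > 0 be given. For n ≥ 1, |(-9n - 6)/(5n + 12) + 9/5| = |78|/(5(5n + 12)) = 78/(5(5n + 12)).
Since 5n + 12 ≥ 5n for n ≥ 1, this is ≤ 78/(5·5n) = (78/25)/n.
So |(-9n - 6)/(5n + 12) + 9/5| < eps whenever n > (78/25)/eps.
Take K = (78/25)/eps. If n > K then |(-9n - 6)/(5n + 12) + 9/5| ≤ (78/25)/n < eps.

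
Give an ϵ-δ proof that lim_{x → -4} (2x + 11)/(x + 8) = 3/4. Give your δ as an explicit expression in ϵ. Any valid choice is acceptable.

δ = min(2, (8/5)ϵ)

Suppose ϵ > 0. We want δ > 0 with 0 < |x + 4| < δ ⇒ |(2x + 11)/(x + 8) − (3/4)| < ϵ.
Combining over a common denominator, (2x + 11)/(x + 8) − (3/4) = [(2x + 11)·4 − 3·(x + 8)] / [4·(x + 8)] = 5(x + 4) / (4(x + 8)).
So |(2x + 11)/(x + 8) − (3/4)| = 5|x + 4| / (4·|x + 8|).
Restrict δ ≤ 2. Then |x + 4| < 2 gives |x + 8| = |(x + 4) + 4| ≥ 4 − 2 = 2.
Hence |(2x + 11)/(x + 8) − (3/4)| < 5|x + 4|/(4·2) = (5/8)|x + 4|, which is < ϵ once |x + 4| < (8/5)ϵ.
Take δ = min(2, (8/5)ϵ). Then 0 < |x + 4| < δ forces both bounds, so |(2x + 11)/(x + 8) − (3/4)| < ϵ.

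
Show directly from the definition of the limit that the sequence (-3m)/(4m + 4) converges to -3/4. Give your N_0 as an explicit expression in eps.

Let eps > 0 be given. For m ≥ 1, |(-3m)/(4m + 4) + 3/4| = |12|/(4(4m + 4)) = 12/(4(4m + 4)).
Since 4m + 4 ≥ 4m for m ≥ 1, this is ≤ 12/(4·4m) = (3/4)/m.
So |(-3m)/(4m + 4) + 3/4| < eps whenever m > (3/4)/eps.
Take N_0 = (3/4)/eps. If m > N_0 then |(-3m)/(4m + 4) + 3/4| ≤ (3/4)/m < eps.

N_0 = (3/4)/eps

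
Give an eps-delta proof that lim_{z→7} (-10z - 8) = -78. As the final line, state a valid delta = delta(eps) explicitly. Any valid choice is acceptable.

delta = eps/10

Fix eps > 0. We need delta > 0 so that 0 < |z − 7| < delta implies |(-10z - 8) + 78| < eps.
Since (-10z - 8) + 78 = -10(z − 7), we have |(-10z - 8) + 78| = 10|z − 7|.
So 10|z − 7| < eps exactly when |z − 7| < eps/10.
Take delta = eps/10. If 0 < |z − 7| < delta then |(-10z - 8) + 78| = 10|z − 7| < 10·(eps/10) = eps.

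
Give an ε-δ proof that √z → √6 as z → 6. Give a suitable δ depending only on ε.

Fix ε > 0. We want δ > 0 such that 0 < |z − 6| < δ implies |√z − √6| < ε.
Multiplying by the conjugate, |√z − √6| = |z − 6|/(√z + √6).
Restrict δ ≤ 6 so that |z − 6| < 6 forces z > 0, and then √z + √6 > √6.
Hence |√z − √6| < |z − 6|/√6, which is < ε once |z − 6| < √6·ε.
Take δ = min(6, √6·ε). If 0 < |z − 6| < δ then z > 0 and |√z − √6| < |z − 6|/√6 < ε.

δ = min(6, √6·ε)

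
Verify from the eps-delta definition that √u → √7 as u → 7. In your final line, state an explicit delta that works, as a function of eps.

delta = min(7, √7·eps)

Let eps > 0 be given. We want delta > 0 such that 0 < |u − 7| < delta implies |√u − √7| < eps.
Rationalise: √u − √7 = (u − 7)/(√u + √7), so |√u − √7| = |u − 7|/(√u + √7).
Restrict delta ≤ 7 so that |u − 7| < 7 forces u > 0, and then √u + √7 > √7.
Hence |√u − √7| < |u − 7|/√7, which is < eps once |u − 7| < √7·eps.
Take delta = min(7, √7·eps). If 0 < |u − 7| < delta then u > 0 and |√u − √7| < |u − 7|/√7 < eps.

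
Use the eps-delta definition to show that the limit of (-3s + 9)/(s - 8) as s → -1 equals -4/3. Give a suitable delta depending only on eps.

delta = min(9/2, (27/10)eps)

Let eps > 0 be given. We want delta > 0 with 0 < |s + 1| < delta ⇒ |(-3s + 9)/(s - 8) + 4/3| < eps.
Combining over a common denominator, (-3s + 9)/(s - 8) + 4/3 = [(-3s + 9)·(-9) − 12·(s - 8)] / [(-9)·(s - 8)] = 15(s + 1) / ((-9)(s - 8)).
So |(-3s + 9)/(s - 8) + 4/3| = 15|s + 1| / (9·|s − 8|).
Require delta ≤ 9/2, so |s − 8| ≥ |-9| − |s + 1| > 9 − 9/2 = 9/2.
Hence |(-3s + 9)/(s - 8) + 4/3| < 15|s + 1|/(9·(9/2)) = (10/27)|s + 1|, which is < eps once |s + 1| < (27/10)eps.
Take delta = min(9/2, (27/10)eps). Then 0 < |s + 1| < delta forces both bounds, so |(-3s + 9)/(s - 8) + 4/3| < eps.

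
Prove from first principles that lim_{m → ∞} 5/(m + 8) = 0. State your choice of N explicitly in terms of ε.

Suppose ε > 0. For m ≥ 1, |5/(m + 8) − 0| = 5/(m + 8) ≤ 5/m.
We need 5/m < ε, i.e. m > 5/ε.
Take N = 5/ε. If m > N then |5/(m + 8)| ≤ 5/m < ε.

N = 5/ε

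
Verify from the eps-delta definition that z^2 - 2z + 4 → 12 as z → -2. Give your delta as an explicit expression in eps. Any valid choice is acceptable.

delta = min(1, eps/7)

Let eps > 0 be given. We want delta > 0 such that 0 < |z + 2| < delta implies |(z^2 - 2z + 4) − 12| < eps.
(z^2 - 2z + 4) − 12 = z^2 - 2z - 8 = (z + 2)(z - 4).
So |(z^2 - 2z + 4) − 12| = |z + 2|·|z - 4|.
Require delta ≤ 1. Then |z + 2| < 1 gives |z| < 3, and by the triangle inequality |z - 4| ≤ 3 + 4 = 7.
Hence |(z^2 - 2z + 4) − 12| ≤ 7|z + 2| < eps provided |z + 2| < eps/7.
Choosing delta = min(1, eps/7) ensures both conditions, hence |(z^2 - 2z + 4) − 12| < eps.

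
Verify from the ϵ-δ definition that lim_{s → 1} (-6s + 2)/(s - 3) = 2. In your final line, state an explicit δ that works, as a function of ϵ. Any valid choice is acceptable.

Fix ϵ > 0. We want δ > 0 with 0 < |s − 1| < δ ⇒ |(-6s + 2)/(s - 3) − 2| < ϵ.
Combining over a common denominator, (-6s + 2)/(s - 3) − 2 = [(-6s + 2)·(-2) − (-4)·(s - 3)] / [(-2)·(s - 3)] = 16(s − 1) / ((-2)(s - 3)).
So |(-6s + 2)/(s - 3) − 2| = 16|s − 1| / (2·|s − 3|).
Restrict δ ≤ 1. Then |s − 1| < 1 gives |s − 3| = |(s − 1) + (-2)| ≥ 2 − 1 = 1.
Hence |(-6s + 2)/(s - 3) − 2| < 16|s − 1|/(2·1) = 8|s − 1|, which is < ϵ once |s − 1| < (1/8)ϵ.
Take δ = min(1, (1/8)ϵ). Then 0 < |s − 1| < δ forces both bounds, so |(-6s + 2)/(s - 3) − 2| < ϵ.

δ = min(1, (1/8)ϵ)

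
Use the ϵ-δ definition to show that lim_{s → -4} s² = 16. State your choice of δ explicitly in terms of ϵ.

δ = min(2, ϵ/10)

Let ϵ > 0. We seek δ > 0 with 0 < |s + 4| < δ ⇒ |s² − 16| < ϵ.
Factor: s² − 16 = (s + 4)(s - 4), so |s² − 16| = |s + 4|·|s - 4|.
Impose δ ≤ 2 so that |s| < 6; then |s - 4| ≤ 10.
Hence |s² − 16| ≤ 10|s + 4|, which is < ϵ once |s + 4| < ϵ/10.
Take δ = min(2, ϵ/10). If 0 < |s + 4| < δ then both bounds hold and |s² − 16| ≤ 10|s + 4| < 10·(ϵ/10) = ϵ.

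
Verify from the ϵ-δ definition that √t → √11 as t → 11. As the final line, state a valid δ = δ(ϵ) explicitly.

δ = min(11, √11·ϵ)

Fix ϵ > 0. We want δ > 0 such that 0 < |t − 11| < δ implies |√t − √11| < ϵ.
Rationalise: √t − √11 = (t − 11)/(√t + √11), so |√t − √11| = |t − 11|/(√t + √11).
Restrict δ ≤ 11 so that |t − 11| < 11 forces t > 0, and then √t + √11 > √11.
Hence |√t − √11| < |t − 11|/√11, which is < ϵ once |t − 11| < √11·ϵ.
Take δ = min(11, √11·ϵ). If 0 < |t − 11| < δ then t > 0 and |√t − √11| < |t − 11|/√11 < ϵ.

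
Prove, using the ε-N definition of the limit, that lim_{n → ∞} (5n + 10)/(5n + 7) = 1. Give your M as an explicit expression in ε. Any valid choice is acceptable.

Suppose ε > 0. For n ≥ 1, |(5n + 10)/(5n + 7) − 1| = |15|/(5(5n + 7)) = 15/(5(5n + 7)).
Since 5n + 7 ≥ 5n for n ≥ 1, this is ≤ 15/(5·5n) = (3/5)/n.
So |(5n + 10)/(5n + 7) − 1| < ε whenever n > (3/5)/ε.
Take M = (3/5)/ε. If n > M then |(5n + 10)/(5n + 7) − 1| ≤ (3/5)/n < ε.

M = (3/5)/ε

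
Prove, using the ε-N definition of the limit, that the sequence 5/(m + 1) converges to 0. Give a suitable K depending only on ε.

Fix ε > 0. For m ≥ 1, |5/(m + 1) − 0| = 5/(m + 1) ≤ 5/m.
We need 5/m < ε, i.e. m > 5/ε.
Take K = 5/ε. If m > K then |5/(m + 1)| ≤ 5/m < ε.

K = 5/ε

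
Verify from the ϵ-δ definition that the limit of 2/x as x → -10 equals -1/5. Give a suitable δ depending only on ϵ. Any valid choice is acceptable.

δ = min(5, 25ϵ)

Suppose ϵ > 0. We seek δ > 0 such that 0 < |x + 10| < δ implies |2/x + 1/5| < ϵ.
|2/x + 1/5| = 2·|-10 − x|/(10·|x|) = 2|x + 10|/(10|x|).
Restrict δ ≤ 5. Then |x + 10| < 5 gives |x| > 5, so 10|x| > 50.
Then |2/x + 1/5| < 2|x + 10|/50, which is < ϵ when |x + 10| < 25ϵ.
Take δ = min(5, 25ϵ). Then 0 < |x + 10| < δ gives both |x + 10| < 5 and |x + 10| < 25ϵ, so |2/x + 1/5| < ϵ.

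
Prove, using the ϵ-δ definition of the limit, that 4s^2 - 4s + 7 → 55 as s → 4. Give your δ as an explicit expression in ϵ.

δ = min(1, ϵ/32)

Suppose ϵ > 0. We want δ > 0 such that 0 < |s − 4| < δ implies |(4s^2 - 4s + 7) − 55| < ϵ.
(4s^2 - 4s + 7) − 55 = 4s^2 - 4s - 48 = (s − 4)(4s + 12).
So |(4s^2 - 4s + 7) − 55| = |s − 4|·|4s + 12|.
Require δ ≤ 1. Then |s − 4| < 1 gives |s| < 5, and by the triangle inequality |4s + 12| ≤ 4·5 + 12 = 32.
Hence |(4s^2 - 4s + 7) − 55| ≤ 32|s − 4| < ϵ provided |s − 4| < ϵ/32.
Choosing δ = min(1, ϵ/32) ensures both conditions, hence |(4s^2 - 4s + 7) − 55| < ϵ.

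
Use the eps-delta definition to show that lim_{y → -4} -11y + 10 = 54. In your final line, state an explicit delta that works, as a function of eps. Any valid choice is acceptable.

Fix eps > 0. We need delta > 0 so that 0 < |y + 4| < delta implies |(-11y + 10) − 54| < eps.
|(-11y + 10) − 54| = |-11y - 44| = 11|y + 4|.
So 11|y + 4| < eps exactly when |y + 4| < eps/11.
Choosing delta = eps/11 gives |(-11y + 10) − 54| = 11|y + 4| < eps whenever |y + 4| < delta.

delta = eps/11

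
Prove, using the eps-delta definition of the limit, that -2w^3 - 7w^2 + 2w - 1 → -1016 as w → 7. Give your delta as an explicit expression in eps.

delta = min(1, eps/441)

Suppose eps > 0. We want delta > 0 such that 0 < |w − 7| < delta implies |(-2w^3 - 7w^2 + 2w - 1) + 1016| < eps.
(-2w^3 - 7w^2 + 2w - 1) + 1016 = -2w^3 - 7w^2 + 2w + 1015 = (w − 7)(-2w^2 - 21w - 145).
So |(-2w^3 - 7w^2 + 2w - 1) + 1016| = |w − 7|·|-2w^2 - 21w - 145|.
Require delta ≤ 1. Then |w − 7| < 1 gives |w| < 8, and by the triangle inequality |-2w^2 - 21w - 145| ≤ 2·8^2 + 21·8 + 145 = 441.
Hence |(-2w^3 - 7w^2 + 2w - 1) + 1016| ≤ 441|w − 7| < eps provided |w − 7| < eps/441.
Choosing delta = min(1, eps/441) ensures both conditions, hence |(-2w^3 - 7w^2 + 2w - 1) + 1016| < eps.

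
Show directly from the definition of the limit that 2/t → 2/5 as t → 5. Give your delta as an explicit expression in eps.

Let eps > 0. We seek delta > 0 such that 0 < |t − 5| < delta implies |2/t − (2/5)| < eps.
|2/t − (2/5)| = 2·|5 − t|/(5·|t|) = 2|t − 5|/(5|t|).
Require delta ≤ 5/2 so that |t| > 5 − 5/2 = 5/2, hence 5|t| > 25/2.
Then |2/t − (2/5)| < 2|t − 5|/(25/2), which is < eps when |t − 5| < (25/4)eps.
Take delta = min(5/2, (25/4)eps). Then 0 < |t − 5| < delta gives both |t − 5| < 5/2 and |t − 5| < (25/4)eps, so |2/t − (2/5)| < eps.

delta = min(5/2, (25/4)eps)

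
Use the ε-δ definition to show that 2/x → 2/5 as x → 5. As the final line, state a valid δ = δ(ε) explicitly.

Let ε > 0. We seek δ > 0 such that 0 < |x − 5| < δ implies |2/x − (2/5)| < ε.
|2/x − (2/5)| = 2·|5 − x|/(5·|x|) = 2|x − 5|/(5|x|).
Require δ ≤ 5/2 so that |x| > 5 − 5/2 = 5/2, hence 5|x| > 25/2.
Then |2/x − (2/5)| < 2|x − 5|/(25/2), which is < ε when |x − 5| < (25/4)ε.
Take δ = min(5/2, (25/4)ε). Then 0 < |x − 5| < δ gives both |x − 5| < 5/2 and |x − 5| < (25/4)ε, so |2/x − (2/5)| < ε.

δ = min(5/2, (25/4)ε)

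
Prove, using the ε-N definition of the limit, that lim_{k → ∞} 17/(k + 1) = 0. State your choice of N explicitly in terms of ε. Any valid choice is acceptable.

N = 17/ε

Suppose ε > 0. For k ≥ 1, |17/(k + 1) − 0| = 17/(k + 1) ≤ 17/k.
We need 17/k < ε, i.e. k > 17/ε.
Take N = 17/ε. If k > N then |17/(k + 1)| ≤ 17/k < ε.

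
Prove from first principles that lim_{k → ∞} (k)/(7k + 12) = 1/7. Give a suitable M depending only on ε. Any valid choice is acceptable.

M = (12/49)/ε

Let ε > 0 be given. For k ≥ 1, |(k)/(7k + 12) − (1/7)| = |-12|/(7(7k + 12)) = 12/(7(7k + 12)).
Since 7k + 12 ≥ 7k for k ≥ 1, this is ≤ 12/(7·7k) = (12/49)/k.
So |(k)/(7k + 12) − (1/7)| < ε whenever k > (12/49)/ε.
Take M = (12/49)/ε. If k > M then |(k)/(7k + 12) − (1/7)| ≤ (12/49)/k < ε.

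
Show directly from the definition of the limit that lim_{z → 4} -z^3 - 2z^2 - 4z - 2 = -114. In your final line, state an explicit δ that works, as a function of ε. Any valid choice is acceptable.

Let ε > 0 be given. We want δ > 0 such that 0 < |z − 4| < δ implies |(-z^3 - 2z^2 - 4z - 2) + 114| < ε.
(-z^3 - 2z^2 - 4z - 2) + 114 = -z^3 - 2z^2 - 4z + 112 = (z − 4)(-z^2 - 6z - 28).
So |(-z^3 - 2z^2 - 4z - 2) + 114| = |z − 4|·|-z^2 - 6z - 28|.
Assume first that |z − 4| < 2, so |z| < 6. Then |-z^2 - 6z - 28| ≤ 6^2 + 6·6 + 28 = 100.
Hence |(-z^3 - 2z^2 - 4z - 2) + 114| ≤ 100|z − 4| < ε provided |z − 4| < ε/100.
Take δ = min(2, ε/100). Then 0 < |z − 4| < δ gives both |z − 4| < 2 and |z − 4| < ε/100, so |(-z^3 - 2z^2 - 4z - 2) + 114| < ε.

δ = min(2, ε/100)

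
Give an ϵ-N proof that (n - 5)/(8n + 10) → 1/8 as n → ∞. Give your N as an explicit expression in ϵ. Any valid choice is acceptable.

N = (25/32)/ϵ

Let ϵ > 0 be given. For n ≥ 1, |(n - 5)/(8n + 10) − (1/8)| = |-50|/(8(8n + 10)) = 50/(8(8n + 10)).
Since 8n + 10 ≥ 8n for n ≥ 1, this is ≤ 50/(8·8n) = (25/32)/n.
So |(n - 5)/(8n + 10) − (1/8)| < ϵ whenever n > (25/32)/ϵ.
Take N = (25/32)/ϵ. If n > N then |(n - 5)/(8n + 10) − (1/8)| ≤ (25/32)/n < ϵ.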